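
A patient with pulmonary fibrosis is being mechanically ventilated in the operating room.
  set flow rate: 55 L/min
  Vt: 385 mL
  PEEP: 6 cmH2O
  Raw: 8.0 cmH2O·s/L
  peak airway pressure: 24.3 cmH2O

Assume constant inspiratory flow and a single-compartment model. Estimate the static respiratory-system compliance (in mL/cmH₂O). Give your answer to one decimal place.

Flow: 55 L/min ÷ 60 = 0.9167 L/s.
Equation of motion (constant flow): PIP = Vt/C + R·V̇ + PEEP.
Vt/C = PIP − R·V̇ − PEEP = 24.3 − 8.0×0.9167 − 6 = 24.3 − 7.334 − 6 = 10.966 cmH2O.
C = Vt / 10.966 = 385 / 10.966 = 35.109 mL/cmH2O.

35.1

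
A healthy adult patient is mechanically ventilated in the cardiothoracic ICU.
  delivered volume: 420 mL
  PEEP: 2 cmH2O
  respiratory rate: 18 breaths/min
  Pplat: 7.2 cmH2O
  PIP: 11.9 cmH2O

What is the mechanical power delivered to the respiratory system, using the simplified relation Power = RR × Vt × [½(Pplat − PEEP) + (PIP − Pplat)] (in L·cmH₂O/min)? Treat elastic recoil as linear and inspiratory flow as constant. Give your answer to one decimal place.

Per-breath work = Vt × [½(Pplat−PEEP) + (PIP−Pplat)] = 0.420 × [0.5×5.2 + 4.7] = 0.420 × 7.3 = 3.066 L·cmH2O.
Power = 18 × 3.066 = 55.188 L·cmH2O/min.

55.2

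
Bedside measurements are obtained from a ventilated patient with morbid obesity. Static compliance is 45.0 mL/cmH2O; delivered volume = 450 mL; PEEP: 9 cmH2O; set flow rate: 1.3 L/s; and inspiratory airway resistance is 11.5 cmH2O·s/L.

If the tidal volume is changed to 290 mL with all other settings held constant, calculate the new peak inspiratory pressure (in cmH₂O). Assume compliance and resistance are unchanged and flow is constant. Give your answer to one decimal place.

PIP = Vt/C + R·V̇ + PEEP (constant-flow equation of motion).
Only the elastic term changes: ΔPIP = ΔVt / C = (290 − 450) / 45.0 = -3.556 cmH2O.
Original PIP = 450/45.0 + 11.5×1.3 + 9 = 33.95 cmH2O; new PIP = 33.95 + (-3.556) = 30.394 cmH2O.

30.4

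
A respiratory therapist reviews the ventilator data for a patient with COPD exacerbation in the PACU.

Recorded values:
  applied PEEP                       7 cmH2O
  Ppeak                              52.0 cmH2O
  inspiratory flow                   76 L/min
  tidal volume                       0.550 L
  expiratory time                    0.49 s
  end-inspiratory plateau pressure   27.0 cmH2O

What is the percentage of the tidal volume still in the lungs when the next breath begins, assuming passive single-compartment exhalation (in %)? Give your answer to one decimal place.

Flow: 76 L/min ÷ 60 = 1.2667 L/s.
R = (PIP − Pplat)/V̇ = (52.0 − 27.0) / 1.2667 = 25.0/1.2667 = 19.736 cmH2O·s/L.
C = Vt/(Pplat − PEEP) = 550.0 / (27.0 − 7) = 550.0/20.0 = 27.5 mL/cmH2O.
τ = R × C = 19.736 × 0.0275 L/cmH2O = 0.5427 s.
Fraction remaining at end-expiration = e^(−Te/τ) = e^(−0.49/0.5427) = 0.4054 → 40.54%.

40.5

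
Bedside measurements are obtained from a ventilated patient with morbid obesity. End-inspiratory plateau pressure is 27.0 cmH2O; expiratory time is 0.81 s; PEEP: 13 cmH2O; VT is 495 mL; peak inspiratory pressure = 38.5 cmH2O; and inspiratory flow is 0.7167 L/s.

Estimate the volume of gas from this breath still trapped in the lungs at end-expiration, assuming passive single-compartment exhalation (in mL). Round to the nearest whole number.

119

R = (PIP − Pplat)/V̇ = (38.5 − 27.0) / 0.7167 = 11.5/0.7167 = 16.046 cmH2O·s/L.
C = Vt/(Pplat − PEEP) = 495.0 / (27.0 − 13) = 495.0/14.0 = 35.357 mL/cmH2O.
τ = R × C = 16.046 × 0.03536 L/cmH2O = 0.5674 s.
Fraction remaining = e^(−Te/τ) = e^(−0.81/0.5674) = 0.2399.
Trapped volume = 495.0 × 0.2399 = 118.75 mL.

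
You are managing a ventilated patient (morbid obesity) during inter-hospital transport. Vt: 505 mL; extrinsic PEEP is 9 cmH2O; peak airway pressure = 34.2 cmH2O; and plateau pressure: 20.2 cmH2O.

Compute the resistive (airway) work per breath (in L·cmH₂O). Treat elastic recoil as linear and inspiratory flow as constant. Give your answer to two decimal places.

With constant inspiratory flow the resistive pressure is constant at PIP − Pplat = 34.2 − 20.2 = 14.0 cmH2O, so resistive work = 14.0 × 0.505 = 7.07 L·cmH2O.

7.07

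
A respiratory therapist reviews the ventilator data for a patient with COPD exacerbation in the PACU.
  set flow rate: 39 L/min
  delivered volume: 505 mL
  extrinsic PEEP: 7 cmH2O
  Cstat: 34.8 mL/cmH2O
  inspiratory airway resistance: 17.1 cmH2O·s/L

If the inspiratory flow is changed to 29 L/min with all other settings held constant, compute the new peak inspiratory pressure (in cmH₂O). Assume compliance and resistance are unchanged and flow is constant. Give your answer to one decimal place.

Flow: 39 L/min ÷ 60 = 0.65 L/s.
New flow: 29 L/min ÷ 60 = 0.4833 L/s.
PIP = Vt/C + R·V̇ + PEEP (constant-flow equation of motion).
Only the resistive term changes: ΔPIP = R × ΔV̇ = 17.1 × (0.4833 − 0.65) = 17.1 × -0.1667 = -2.851 cmH2O.
Original PIP = 505/34.8 + 17.1×0.65 + 7 = 32.626 cmH2O; new PIP = 32.626 + (-2.851) = 29.775 cmH2O.

29.8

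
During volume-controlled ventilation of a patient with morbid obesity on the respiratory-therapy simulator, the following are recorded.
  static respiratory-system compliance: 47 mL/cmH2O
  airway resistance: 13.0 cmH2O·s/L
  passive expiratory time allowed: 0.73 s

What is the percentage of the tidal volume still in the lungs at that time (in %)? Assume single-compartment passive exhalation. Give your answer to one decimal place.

τ = R × C = 13.0 × 47 mL/cmH2O = 13.0 × 0.047 L/cmH2O = 0.611 s.
Passive exhalation: V(t)/V₀ = e^(−t/τ) = e^(−0.73/0.611) = 0.3028.
Fraction remaining = 0.3028 → 30.28%.

30.3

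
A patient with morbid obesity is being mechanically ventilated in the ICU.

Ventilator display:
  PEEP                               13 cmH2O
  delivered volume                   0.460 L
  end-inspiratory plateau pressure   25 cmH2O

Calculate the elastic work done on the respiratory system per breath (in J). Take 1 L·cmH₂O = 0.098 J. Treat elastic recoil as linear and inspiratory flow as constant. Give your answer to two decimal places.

Elastic work ≈ ½ × (Pplat − PEEP) × Vt = 0.5 × (25 − 13) × 0.460 L = 0.5 × 12.0 × 0.460 = 2.76 L·cmH2O.
× 0.098 J/(L·cmH2O) → 0.2705 J.

0.27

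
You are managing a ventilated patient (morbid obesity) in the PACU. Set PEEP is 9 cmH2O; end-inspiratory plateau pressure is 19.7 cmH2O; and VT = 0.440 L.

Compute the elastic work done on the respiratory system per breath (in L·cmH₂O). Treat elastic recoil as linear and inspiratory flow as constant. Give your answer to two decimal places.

2.35

Elastic work ≈ ½ × (Pplat − PEEP) × Vt = 0.5 × (19.7 − 9) × 0.440 L = 0.5 × 10.7 × 0.440 = 2.354 L·cmH2O.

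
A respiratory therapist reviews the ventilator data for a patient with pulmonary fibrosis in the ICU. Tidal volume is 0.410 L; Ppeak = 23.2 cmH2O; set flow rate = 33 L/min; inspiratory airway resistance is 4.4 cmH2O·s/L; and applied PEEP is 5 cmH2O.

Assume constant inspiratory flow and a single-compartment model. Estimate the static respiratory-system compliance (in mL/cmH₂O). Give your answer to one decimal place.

Flow: 33 L/min ÷ 60 = 0.55 L/s.
Equation of motion (constant flow): PIP = Vt/C + R·V̇ + PEEP.
Vt/C = PIP − R·V̇ − PEEP = 23.2 − 4.4×0.55 − 5 = 23.2 − 2.42 − 5 = 15.78 cmH2O.
C = Vt / 15.78 = 410 / 15.78 = 25.982 mL/cmH2O.

26.0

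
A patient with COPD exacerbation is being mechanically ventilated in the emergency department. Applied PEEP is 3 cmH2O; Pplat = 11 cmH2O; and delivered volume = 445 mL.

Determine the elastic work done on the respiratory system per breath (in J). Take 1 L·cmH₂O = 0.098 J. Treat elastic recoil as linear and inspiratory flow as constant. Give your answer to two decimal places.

0.17

Elastic work ≈ ½ × (Pplat − PEEP) × Vt = 0.5 × (11 − 3) × 0.445 L = 0.5 × 8.0 × 0.445 = 1.78 L·cmH2O.
× 0.098 J/(L·cmH2O) → 0.1744 J.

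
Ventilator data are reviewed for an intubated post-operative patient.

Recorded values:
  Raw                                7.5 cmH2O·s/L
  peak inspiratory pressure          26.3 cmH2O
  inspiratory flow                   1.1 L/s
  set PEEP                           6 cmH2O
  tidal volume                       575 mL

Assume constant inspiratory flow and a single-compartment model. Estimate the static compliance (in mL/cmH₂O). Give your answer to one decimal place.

47.7

Equation of motion (constant flow): PIP = Vt/C + R·V̇ + PEEP.
Vt/C = PIP − R·V̇ − PEEP = 26.3 − 7.5×1.1 − 6 = 26.3 − 8.25 − 6 = 12.05 cmH2O.
C = Vt / 12.05 = 575 / 12.05 = 47.718 mL/cmH2O.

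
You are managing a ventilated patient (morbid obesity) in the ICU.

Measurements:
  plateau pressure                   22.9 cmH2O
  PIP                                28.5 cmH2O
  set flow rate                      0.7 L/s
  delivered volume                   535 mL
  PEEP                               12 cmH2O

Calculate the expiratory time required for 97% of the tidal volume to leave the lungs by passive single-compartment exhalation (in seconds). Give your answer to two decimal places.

R = (PIP − Pplat)/V̇ = (28.5 − 22.9) / 0.7 = 5.6/0.7 = 8.0 cmH2O·s/L.
C = Vt/(Pplat − PEEP) = 535.0 / (22.9 − 12) = 535.0/10.9 = 49.083 mL/cmH2O.
τ = R × C = 8.0 × 0.04908 L/cmH2O = 0.3926 s.
t = −τ·ln(1 − 0.97) = −0.3926·ln(0.03) = 1.377 s.

1.38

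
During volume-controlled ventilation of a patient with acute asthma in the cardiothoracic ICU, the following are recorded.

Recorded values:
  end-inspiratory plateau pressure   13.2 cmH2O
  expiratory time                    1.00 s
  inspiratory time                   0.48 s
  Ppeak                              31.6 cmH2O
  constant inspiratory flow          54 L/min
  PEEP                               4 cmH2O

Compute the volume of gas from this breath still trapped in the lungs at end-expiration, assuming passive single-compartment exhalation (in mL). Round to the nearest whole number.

Flow: 54 L/min ÷ 60 = 0.9 L/s.
Vt = flow × Ti = 0.9 L/s × 0.48 s × 1000 mL/L = 432.0 mL.
R = (PIP − Pplat)/V̇ = (31.6 − 13.2) / 0.9 = 18.4/0.9 = 20.444 cmH2O·s/L.
C = Vt/(Pplat − PEEP) = 432.0 / (13.2 − 4) = 432.0/9.2 = 46.957 mL/cmH2O.
τ = R × C = 20.444 × 0.04696 L/cmH2O = 0.9601 s.
Fraction remaining = e^(−Te/τ) = e^(−1.00/0.9601) = 0.3529.
Trapped volume = 432.0 × 0.3529 = 152.45 mL.

152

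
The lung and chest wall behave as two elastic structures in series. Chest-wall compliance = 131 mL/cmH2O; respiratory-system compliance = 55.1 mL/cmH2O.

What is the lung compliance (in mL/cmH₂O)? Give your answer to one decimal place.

1/CL = 1/Crs − 1/Ccw.
1/CL = 1/55.1 − 1/131 = 0.01052.
CL = 95.057 mL/cmH2O.

95.1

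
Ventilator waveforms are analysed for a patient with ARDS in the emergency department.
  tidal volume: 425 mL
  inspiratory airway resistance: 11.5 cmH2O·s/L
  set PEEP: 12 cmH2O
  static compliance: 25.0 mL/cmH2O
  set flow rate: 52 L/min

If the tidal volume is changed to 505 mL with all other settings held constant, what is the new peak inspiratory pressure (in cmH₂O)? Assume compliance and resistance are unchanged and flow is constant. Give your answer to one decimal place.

42.2

Flow: 52 L/min ÷ 60 = 0.8667 L/s.
PIP = Vt/C + R·V̇ + PEEP (constant-flow equation of motion).
Only the elastic term changes: ΔPIP = ΔVt / C = (505 − 425) / 25.0 = 3.2 cmH2O.
Original PIP = 425/25.0 + 11.5×0.8667 + 12 = 38.967 cmH2O; new PIP = 38.967 + (3.2) = 42.167 cmH2O.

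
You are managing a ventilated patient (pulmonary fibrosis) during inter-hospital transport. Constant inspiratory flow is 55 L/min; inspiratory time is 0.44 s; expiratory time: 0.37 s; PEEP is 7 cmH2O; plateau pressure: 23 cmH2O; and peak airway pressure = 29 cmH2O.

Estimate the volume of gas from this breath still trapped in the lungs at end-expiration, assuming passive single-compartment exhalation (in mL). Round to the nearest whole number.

Flow: 55 L/min ÷ 60 = 0.9167 L/s.
Vt = flow × Ti = 0.9167 L/s × 0.44 s × 1000 mL/L = 403.35 mL.
R = (PIP − Pplat)/V̇ = (29 − 23) / 0.9167 = 6.0/0.9167 = 6.545 cmH2O·s/L.
C = Vt/(Pplat − PEEP) = 403.35 / (23 − 7) = 403.35/16.0 = 25.209 mL/cmH2O.
τ = R × C = 6.545 × 0.02521 L/cmH2O = 0.165 s.
Fraction remaining = e^(−Te/τ) = e^(−0.37/0.165) = 0.1062.
Trapped volume = 403.35 × 0.1062 = 42.836 mL.

43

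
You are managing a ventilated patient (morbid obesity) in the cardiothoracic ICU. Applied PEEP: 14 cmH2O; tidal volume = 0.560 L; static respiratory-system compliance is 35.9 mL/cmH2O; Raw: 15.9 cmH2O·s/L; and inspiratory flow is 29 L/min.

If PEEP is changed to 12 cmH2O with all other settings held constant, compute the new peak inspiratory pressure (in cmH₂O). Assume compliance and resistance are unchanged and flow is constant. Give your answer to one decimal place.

Flow: 29 L/min ÷ 60 = 0.4833 L/s.
PIP = Vt/C + R·V̇ + PEEP (constant-flow equation of motion).
Only the baseline term changes: ΔPIP = ΔPEEP = 12 − 14 = -2.0 cmH2O.
Original PIP = 560/35.9 + 15.9×0.4833 + 14 = 37.283 cmH2O; new PIP = 37.283 + (-2.0) = 35.283 cmH2O.

35.3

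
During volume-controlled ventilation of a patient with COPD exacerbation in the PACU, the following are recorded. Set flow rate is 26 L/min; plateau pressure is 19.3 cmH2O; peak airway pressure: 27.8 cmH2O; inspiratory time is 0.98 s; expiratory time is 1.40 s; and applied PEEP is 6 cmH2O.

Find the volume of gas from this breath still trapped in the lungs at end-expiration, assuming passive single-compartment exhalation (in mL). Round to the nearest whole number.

Flow: 26 L/min ÷ 60 = 0.4333 L/s.
Vt = flow × Ti = 0.4333 L/s × 0.98 s × 1000 mL/L = 424.63 mL.
R = (PIP − Pplat)/V̇ = (27.8 − 19.3) / 0.4333 = 8.5/0.4333 = 19.617 cmH2O·s/L.
C = Vt/(Pplat − PEEP) = 424.63 / (19.3 − 6) = 424.63/13.3 = 31.927 mL/cmH2O.
τ = R × C = 19.617 × 0.03193 L/cmH2O = 0.6264 s.
Fraction remaining = e^(−Te/τ) = e^(−1.40/0.6264) = 0.107.
Trapped volume = 424.63 × 0.107 = 45.435 mL.

45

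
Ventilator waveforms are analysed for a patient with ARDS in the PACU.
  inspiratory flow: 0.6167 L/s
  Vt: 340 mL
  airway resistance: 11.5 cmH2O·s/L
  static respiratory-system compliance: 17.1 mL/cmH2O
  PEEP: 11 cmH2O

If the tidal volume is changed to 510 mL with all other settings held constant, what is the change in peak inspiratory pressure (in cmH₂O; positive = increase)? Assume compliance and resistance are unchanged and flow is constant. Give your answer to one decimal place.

9.9

PIP = Vt/C + R·V̇ + PEEP (constant-flow equation of motion).
Only the elastic term changes: ΔPIP = ΔVt / C = (510 − 340) / 17.1 = 9.942 cmH2O.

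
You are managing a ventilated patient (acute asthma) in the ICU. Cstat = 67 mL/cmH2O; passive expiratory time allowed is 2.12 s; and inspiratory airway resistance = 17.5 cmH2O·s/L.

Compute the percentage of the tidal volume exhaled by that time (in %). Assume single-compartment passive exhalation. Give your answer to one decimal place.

83.6

τ = R × C = 17.5 × 67 mL/cmH2O = 17.5 × 0.067 L/cmH2O = 1.173 s.
Passive exhalation: V(t)/V₀ = e^(−t/τ) = e^(−2.12/1.173) = 0.1641.
Fraction exhaled = 1 − 0.1641 = 0.8359 → 83.59%.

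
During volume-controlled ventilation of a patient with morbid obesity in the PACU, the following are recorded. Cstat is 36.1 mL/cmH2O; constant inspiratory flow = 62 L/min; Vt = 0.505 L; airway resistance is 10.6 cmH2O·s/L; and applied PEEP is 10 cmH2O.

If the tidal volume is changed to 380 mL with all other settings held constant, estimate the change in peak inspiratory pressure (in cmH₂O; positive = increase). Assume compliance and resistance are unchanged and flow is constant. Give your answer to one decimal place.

PIP = Vt/C + R·V̇ + PEEP (constant-flow equation of motion).
Only the elastic term changes: ΔPIP = ΔVt / C = (380 − 505) / 36.1 = -3.463 cmH2O.

-3.5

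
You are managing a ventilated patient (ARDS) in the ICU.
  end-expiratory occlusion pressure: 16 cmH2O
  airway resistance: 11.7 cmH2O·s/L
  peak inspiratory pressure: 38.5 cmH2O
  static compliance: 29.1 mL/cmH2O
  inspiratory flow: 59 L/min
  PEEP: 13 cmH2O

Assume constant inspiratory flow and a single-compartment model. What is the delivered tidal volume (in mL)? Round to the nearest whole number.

Flow: 59 L/min ÷ 60 = 0.9833 L/s.
Total PEEP = 16 cmH2O (set 13 + intrinsic 3); this is the baseline alveolar pressure.
Equation of motion (constant flow): PIP = Vt/C + R·V̇ + PEEP.
Vt/C = PIP − R·V̇ − PEEP = 38.5 − 11.505 − 16 = 10.995 cmH2O.
Vt = C × 10.995 = 29.1 × 10.995 = 319.95 mL.

320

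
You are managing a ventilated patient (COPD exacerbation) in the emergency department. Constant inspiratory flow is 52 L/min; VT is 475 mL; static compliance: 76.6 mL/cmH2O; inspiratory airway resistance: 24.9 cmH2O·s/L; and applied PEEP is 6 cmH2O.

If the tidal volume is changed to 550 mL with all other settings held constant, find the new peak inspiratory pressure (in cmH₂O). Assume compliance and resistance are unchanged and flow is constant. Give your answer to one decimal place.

Flow: 52 L/min ÷ 60 = 0.8667 L/s.
PIP = Vt/C + R·V̇ + PEEP (constant-flow equation of motion).
Only the elastic term changes: ΔPIP = ΔVt / C = (550 − 475) / 76.6 = 0.9791 cmH2O.
Original PIP = 475/76.6 + 24.9×0.8667 + 6 = 33.782 cmH2O; new PIP = 33.782 + (0.9791) = 34.761 cmH2O.

34.8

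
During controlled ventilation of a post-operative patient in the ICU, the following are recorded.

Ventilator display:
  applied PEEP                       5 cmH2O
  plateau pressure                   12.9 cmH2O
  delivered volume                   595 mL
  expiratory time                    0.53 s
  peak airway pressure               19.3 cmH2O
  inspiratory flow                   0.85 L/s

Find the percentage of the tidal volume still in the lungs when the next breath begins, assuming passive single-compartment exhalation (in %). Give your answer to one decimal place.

39.3

R = (PIP − Pplat)/V̇ = (19.3 − 12.9) / 0.85 = 6.4/0.85 = 7.529 cmH2O·s/L.
C = Vt/(Pplat − PEEP) = 595.0 / (12.9 − 5) = 595.0/7.9 = 75.316 mL/cmH2O.
τ = R × C = 7.529 × 0.07532 L/cmH2O = 0.5671 s.
Fraction remaining at end-expiration = e^(−Te/τ) = e^(−0.53/0.5671) = 0.3928 → 39.28%.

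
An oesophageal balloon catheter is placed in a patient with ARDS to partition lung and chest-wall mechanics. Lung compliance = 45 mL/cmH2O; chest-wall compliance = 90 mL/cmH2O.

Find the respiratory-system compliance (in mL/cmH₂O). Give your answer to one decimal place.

Lung and chest wall are elastances in series: 1/Crs = 1/CL + 1/Ccw.
1/Crs = 1/45 + 1/90 = 0.03333.
Crs = 30.003 mL/cmH2O.

30.0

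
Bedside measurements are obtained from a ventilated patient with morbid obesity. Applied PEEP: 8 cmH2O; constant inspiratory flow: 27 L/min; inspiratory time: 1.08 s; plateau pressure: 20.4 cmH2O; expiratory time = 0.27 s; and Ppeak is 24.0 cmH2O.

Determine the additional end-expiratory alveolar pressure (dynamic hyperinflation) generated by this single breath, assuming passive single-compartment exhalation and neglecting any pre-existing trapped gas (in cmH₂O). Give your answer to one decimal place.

5.2

Flow: 27 L/min ÷ 60 = 0.45 L/s.
Vt = flow × Ti = 0.45 L/s × 1.08 s × 1000 mL/L = 486.0 mL.
R = (PIP − Pplat)/V̇ = (24.0 − 20.4) / 0.45 = 3.6/0.45 = 8.0 cmH2O·s/L.
C = Vt/(Pplat − PEEP) = 486.0 / (20.4 − 8) = 486.0/12.4 = 39.194 mL/cmH2O.
τ = R × C = 8.0 × 0.03919 L/cmH2O = 0.3135 s.
Fraction remaining = e^(−Te/τ) = e^(−0.27/0.3135) = 0.4226; trapped volume = 486.0 × 0.4226 = 205.38 mL.
Additional alveolar pressure from trapping ≈ V_trapped / C = 205.38 / 39.194 = 5.24 cmH2O.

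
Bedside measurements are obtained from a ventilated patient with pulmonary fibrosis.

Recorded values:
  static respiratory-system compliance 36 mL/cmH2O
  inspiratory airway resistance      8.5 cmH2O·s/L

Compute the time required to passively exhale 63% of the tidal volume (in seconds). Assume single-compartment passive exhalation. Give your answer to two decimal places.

τ = R × C = 8.5 × 36 mL/cmH2O = 8.5 × 0.036 L/cmH2O = 0.306 s.
Exhaled fraction f = 1 − e^(−t/τ) → t = −τ·ln(1 − f) = −0.306·ln(0.37) = 0.3042 s.

0.30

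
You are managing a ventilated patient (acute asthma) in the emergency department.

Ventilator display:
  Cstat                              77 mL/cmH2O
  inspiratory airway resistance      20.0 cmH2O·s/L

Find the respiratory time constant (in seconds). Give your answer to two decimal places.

τ = R × C = 20.0 × 77 mL/cmH2O = 20.0 × 0.077 L/cmH2O = 1.54 s.

1.54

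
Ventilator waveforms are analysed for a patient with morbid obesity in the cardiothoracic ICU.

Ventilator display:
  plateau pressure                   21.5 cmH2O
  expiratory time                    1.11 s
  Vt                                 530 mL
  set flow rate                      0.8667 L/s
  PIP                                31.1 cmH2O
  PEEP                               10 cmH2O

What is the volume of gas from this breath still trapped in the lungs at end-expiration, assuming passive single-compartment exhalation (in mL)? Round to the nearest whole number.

R = (PIP − Pplat)/V̇ = (31.1 − 21.5) / 0.8667 = 9.6/0.8667 = 11.076 cmH2O·s/L.
C = Vt/(Pplat − PEEP) = 530.0 / (21.5 − 10) = 530.0/11.5 = 46.087 mL/cmH2O.
τ = R × C = 11.076 × 0.04609 L/cmH2O = 0.5105 s.
Fraction remaining = e^(−Te/τ) = e^(−1.11/0.5105) = 0.1137.
Trapped volume = 530.0 × 0.1137 = 60.261 mL.

60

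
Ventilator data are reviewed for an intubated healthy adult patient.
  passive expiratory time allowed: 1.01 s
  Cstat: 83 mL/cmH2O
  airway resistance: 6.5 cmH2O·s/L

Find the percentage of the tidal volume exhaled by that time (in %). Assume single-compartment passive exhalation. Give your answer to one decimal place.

84.6

τ = R × C = 6.5 × 83 mL/cmH2O = 6.5 × 0.083 L/cmH2O = 0.5395 s.
Passive exhalation: V(t)/V₀ = e^(−t/τ) = e^(−1.01/0.5395) = 0.1538.
Fraction exhaled = 1 − 0.1538 = 0.8462 → 84.62%.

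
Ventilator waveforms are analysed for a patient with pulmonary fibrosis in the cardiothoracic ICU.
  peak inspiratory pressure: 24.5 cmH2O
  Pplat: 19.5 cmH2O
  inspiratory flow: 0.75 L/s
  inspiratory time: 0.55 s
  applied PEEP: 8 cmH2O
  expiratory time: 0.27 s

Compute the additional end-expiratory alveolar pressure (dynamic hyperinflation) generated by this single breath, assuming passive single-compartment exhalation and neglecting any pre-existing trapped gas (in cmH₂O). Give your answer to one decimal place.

3.7

Vt = flow × Ti = 0.75 L/s × 0.55 s × 1000 mL/L = 412.5 mL.
R = (PIP − Pplat)/V̇ = (24.5 − 19.5) / 0.75 = 5.0/0.75 = 6.667 cmH2O·s/L.
C = Vt/(Pplat − PEEP) = 412.5 / (19.5 − 8) = 412.5/11.5 = 35.87 mL/cmH2O.
τ = R × C = 6.667 × 0.03587 L/cmH2O = 0.2391 s.
Fraction remaining = e^(−Te/τ) = e^(−0.27/0.2391) = 0.3233; trapped volume = 412.5 × 0.3233 = 133.36 mL.
Additional alveolar pressure from trapping ≈ V_trapped / C = 133.36 / 35.87 = 3.718 cmH2O.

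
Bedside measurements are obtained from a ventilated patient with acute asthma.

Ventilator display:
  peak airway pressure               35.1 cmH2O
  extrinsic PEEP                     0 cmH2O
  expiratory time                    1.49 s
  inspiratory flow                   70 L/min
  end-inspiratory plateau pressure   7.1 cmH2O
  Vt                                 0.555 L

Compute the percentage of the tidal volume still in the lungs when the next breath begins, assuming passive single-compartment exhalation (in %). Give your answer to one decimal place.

Flow: 70 L/min ÷ 60 = 1.1667 L/s.
R = (PIP − Pplat)/V̇ = (35.1 − 7.1) / 1.1667 = 28.0/1.1667 = 23.999 cmH2O·s/L.
C = Vt/(Pplat − PEEP) = 555.0 / (7.1 − 0) = 555.0/7.1 = 78.169 mL/cmH2O.
τ = R × C = 23.999 × 0.07817 L/cmH2O = 1.876 s.
Fraction remaining at end-expiration = e^(−Te/τ) = e^(−1.49/1.876) = 0.4519 → 45.19%.

45.2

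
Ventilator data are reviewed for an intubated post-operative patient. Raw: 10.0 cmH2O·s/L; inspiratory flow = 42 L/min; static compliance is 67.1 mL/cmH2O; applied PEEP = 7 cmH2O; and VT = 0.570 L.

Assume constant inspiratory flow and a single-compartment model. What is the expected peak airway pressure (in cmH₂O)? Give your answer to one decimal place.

22.5

Flow: 42 L/min ÷ 60 = 0.7 L/s.
Equation of motion (constant flow): PIP = Vt/C + R·V̇ + PEEP.
PIP = 570/67.1 + 10.0×0.7 + 7 = 8.495 + 7.0 + 7 = 22.495 cmH2O.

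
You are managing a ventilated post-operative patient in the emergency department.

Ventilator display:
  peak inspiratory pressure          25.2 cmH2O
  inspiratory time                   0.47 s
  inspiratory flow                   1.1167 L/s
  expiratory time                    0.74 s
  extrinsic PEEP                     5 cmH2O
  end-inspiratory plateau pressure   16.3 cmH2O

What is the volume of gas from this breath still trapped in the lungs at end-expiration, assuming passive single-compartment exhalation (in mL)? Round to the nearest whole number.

71

Vt = flow × Ti = 1.1167 L/s × 0.47 s × 1000 mL/L = 524.85 mL.
R = (PIP − Pplat)/V̇ = (25.2 − 16.3) / 1.1167 = 8.9/1.1167 = 7.97 cmH2O·s/L.
C = Vt/(Pplat − PEEP) = 524.85 / (16.3 − 5) = 524.85/11.3 = 46.447 mL/cmH2O.
τ = R × C = 7.97 × 0.04645 L/cmH2O = 0.3702 s.
Fraction remaining = e^(−Te/τ) = e^(−0.74/0.3702) = 0.1355.
Trapped volume = 524.85 × 0.1355 = 71.117 mL.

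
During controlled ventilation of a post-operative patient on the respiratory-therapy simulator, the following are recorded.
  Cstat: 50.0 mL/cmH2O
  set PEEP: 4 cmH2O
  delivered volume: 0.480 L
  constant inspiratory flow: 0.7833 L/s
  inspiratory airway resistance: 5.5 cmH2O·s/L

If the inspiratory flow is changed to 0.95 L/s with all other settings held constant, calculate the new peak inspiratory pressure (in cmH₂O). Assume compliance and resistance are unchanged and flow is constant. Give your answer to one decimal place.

18.8

PIP = Vt/C + R·V̇ + PEEP (constant-flow equation of motion).
Only the resistive term changes: ΔPIP = R × ΔV̇ = 5.5 × (0.95 − 0.7833) = 5.5 × 0.1667 = 0.9169 cmH2O.
Original PIP = 480/50.0 + 5.5×0.7833 + 4 = 17.908 cmH2O; new PIP = 17.908 + (0.9169) = 18.825 cmH2O.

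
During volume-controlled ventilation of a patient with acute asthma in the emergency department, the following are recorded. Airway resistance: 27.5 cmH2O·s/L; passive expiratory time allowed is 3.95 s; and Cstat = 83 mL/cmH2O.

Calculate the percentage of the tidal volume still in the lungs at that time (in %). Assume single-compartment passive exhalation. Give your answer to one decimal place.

17.7

τ = R × C = 27.5 × 83 mL/cmH2O = 27.5 × 0.083 L/cmH2O = 2.283 s.
Passive exhalation: V(t)/V₀ = e^(−t/τ) = e^(−3.95/2.283) = 0.1773.
Fraction remaining = 0.1773 → 17.73%.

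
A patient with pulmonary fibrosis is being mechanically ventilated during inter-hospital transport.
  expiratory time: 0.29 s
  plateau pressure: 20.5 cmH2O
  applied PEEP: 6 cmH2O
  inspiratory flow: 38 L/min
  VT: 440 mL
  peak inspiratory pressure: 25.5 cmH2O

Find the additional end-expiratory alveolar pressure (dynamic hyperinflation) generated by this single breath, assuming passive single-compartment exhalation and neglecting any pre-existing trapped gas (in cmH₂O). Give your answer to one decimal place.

4.3

Flow: 38 L/min ÷ 60 = 0.6333 L/s.
R = (PIP − Pplat)/V̇ = (25.5 − 20.5) / 0.6333 = 5.0/0.6333 = 7.895 cmH2O·s/L.
C = Vt/(Pplat − PEEP) = 440.0 / (20.5 − 6) = 440.0/14.5 = 30.345 mL/cmH2O.
τ = R × C = 7.895 × 0.03035 L/cmH2O = 0.2396 s.
Fraction remaining = e^(−Te/τ) = e^(−0.29/0.2396) = 0.2981; trapped volume = 440.0 × 0.2981 = 131.16 mL.
Additional alveolar pressure from trapping ≈ V_trapped / C = 131.16 / 30.345 = 4.322 cmH2O.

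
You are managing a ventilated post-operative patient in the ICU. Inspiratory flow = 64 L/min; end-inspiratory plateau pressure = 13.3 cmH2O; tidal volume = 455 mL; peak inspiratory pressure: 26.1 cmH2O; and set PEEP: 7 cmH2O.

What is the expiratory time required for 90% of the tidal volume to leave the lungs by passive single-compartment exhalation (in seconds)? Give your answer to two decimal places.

2.00

Flow: 64 L/min ÷ 60 = 1.0667 L/s.
R = (PIP − Pplat)/V̇ = (26.1 − 13.3) / 1.0667 = 12.8/1.0667 = 12.0 cmH2O·s/L.
C = Vt/(Pplat − PEEP) = 455.0 / (13.3 − 7) = 455.0/6.3 = 72.222 mL/cmH2O.
τ = R × C = 12.0 × 0.07222 L/cmH2O = 0.8666 s.
t = −τ·ln(1 − 0.90) = −0.8666·ln(0.1) = 1.995 s.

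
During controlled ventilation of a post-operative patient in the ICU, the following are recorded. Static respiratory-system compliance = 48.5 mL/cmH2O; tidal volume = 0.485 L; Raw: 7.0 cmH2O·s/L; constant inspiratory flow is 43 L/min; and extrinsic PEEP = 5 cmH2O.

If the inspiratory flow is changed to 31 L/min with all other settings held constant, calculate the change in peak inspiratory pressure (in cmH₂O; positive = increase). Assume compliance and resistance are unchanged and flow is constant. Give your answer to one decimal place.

Flow: 43 L/min ÷ 60 = 0.7167 L/s.
New flow: 31 L/min ÷ 60 = 0.5167 L/s.
PIP = Vt/C + R·V̇ + PEEP (constant-flow equation of motion).
Only the resistive term changes: ΔPIP = R × ΔV̇ = 7.0 × (0.5167 − 0.7167) = 7.0 × -0.2 = -1.4 cmH2O.

-1.4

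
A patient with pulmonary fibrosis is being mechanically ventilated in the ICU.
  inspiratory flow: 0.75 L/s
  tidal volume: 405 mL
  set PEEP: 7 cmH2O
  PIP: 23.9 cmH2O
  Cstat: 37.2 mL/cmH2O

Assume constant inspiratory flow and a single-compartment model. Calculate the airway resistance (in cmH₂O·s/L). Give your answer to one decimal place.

Equation of motion (constant flow): PIP = Vt/C + R·V̇ + PEEP.
R·V̇ = PIP − Vt/C − PEEP = 23.9 − 405/37.2 − 7 = 23.9 − 10.887 − 7 = 6.013 cmH2O.
R = 6.013 / 0.75 = 8.017 cmH2O·s/L.

8.0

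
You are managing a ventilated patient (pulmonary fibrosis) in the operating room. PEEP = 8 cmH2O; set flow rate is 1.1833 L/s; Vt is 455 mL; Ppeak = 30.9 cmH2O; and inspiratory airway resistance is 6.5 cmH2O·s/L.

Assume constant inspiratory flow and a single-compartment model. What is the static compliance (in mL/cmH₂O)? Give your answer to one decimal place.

29.9

Equation of motion (constant flow): PIP = Vt/C + R·V̇ + PEEP.
Vt/C = PIP − R·V̇ − PEEP = 30.9 − 6.5×1.1833 − 8 = 30.9 − 7.691 − 8 = 15.209 cmH2O.
C = Vt / 15.209 = 455 / 15.209 = 29.916 mL/cmH2O.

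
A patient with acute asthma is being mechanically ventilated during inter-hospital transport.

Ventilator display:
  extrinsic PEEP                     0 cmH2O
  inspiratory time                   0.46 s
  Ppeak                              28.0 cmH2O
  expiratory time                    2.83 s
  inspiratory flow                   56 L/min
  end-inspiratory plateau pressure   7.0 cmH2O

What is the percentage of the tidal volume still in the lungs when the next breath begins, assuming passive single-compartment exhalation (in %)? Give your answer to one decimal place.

Flow: 56 L/min ÷ 60 = 0.9333 L/s.
Vt = flow × Ti = 0.9333 L/s × 0.46 s × 1000 mL/L = 429.32 mL.
R = (PIP − Pplat)/V̇ = (28.0 − 7.0) / 0.9333 = 21.0/0.9333 = 22.501 cmH2O·s/L.
C = Vt/(Pplat − PEEP) = 429.32 / (7.0 − 0) = 429.32/7.0 = 61.331 mL/cmH2O.
τ = R × C = 22.501 × 0.06133 L/cmH2O = 1.38 s.
Fraction remaining at end-expiration = e^(−Te/τ) = e^(−2.83/1.38) = 0.1286 → 12.86%.

12.9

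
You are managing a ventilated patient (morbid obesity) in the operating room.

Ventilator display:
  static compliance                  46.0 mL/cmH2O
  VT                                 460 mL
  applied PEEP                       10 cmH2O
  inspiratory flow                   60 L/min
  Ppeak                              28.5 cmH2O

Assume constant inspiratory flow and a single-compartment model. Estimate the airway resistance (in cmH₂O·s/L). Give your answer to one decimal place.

8.5

Flow: 60 L/min ÷ 60 = 1 L/s.
Equation of motion (constant flow): PIP = Vt/C + R·V̇ + PEEP.
R·V̇ = PIP − Vt/C − PEEP = 28.5 − 460/46.0 − 10 = 28.5 − 10.0 − 10 = 8.5 cmH2O.
R = 8.5 / 1 = 8.5 cmH2O·s/L.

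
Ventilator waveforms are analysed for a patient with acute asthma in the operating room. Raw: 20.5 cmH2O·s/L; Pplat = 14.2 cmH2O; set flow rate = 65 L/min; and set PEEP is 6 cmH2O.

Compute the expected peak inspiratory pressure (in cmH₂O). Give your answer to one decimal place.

Flow: 65 L/min ÷ 60 = 1.0833 L/s.
PIP = Pplat + Raw × flow = 14.2 + 20.5 × 1.0833 = 14.2 + 22.208 = 36.408 cmH2O.

36.4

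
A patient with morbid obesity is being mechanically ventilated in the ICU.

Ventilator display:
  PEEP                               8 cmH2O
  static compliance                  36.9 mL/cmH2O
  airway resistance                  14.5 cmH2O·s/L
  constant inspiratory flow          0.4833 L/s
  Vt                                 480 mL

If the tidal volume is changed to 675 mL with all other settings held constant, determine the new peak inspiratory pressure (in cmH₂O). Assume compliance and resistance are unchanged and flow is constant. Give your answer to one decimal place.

PIP = Vt/C + R·V̇ + PEEP (constant-flow equation of motion).
Only the elastic term changes: ΔPIP = ΔVt / C = (675 − 480) / 36.9 = 5.285 cmH2O.
Original PIP = 480/36.9 + 14.5×0.4833 + 8 = 28.016 cmH2O; new PIP = 28.016 + (5.285) = 33.301 cmH2O.

33.3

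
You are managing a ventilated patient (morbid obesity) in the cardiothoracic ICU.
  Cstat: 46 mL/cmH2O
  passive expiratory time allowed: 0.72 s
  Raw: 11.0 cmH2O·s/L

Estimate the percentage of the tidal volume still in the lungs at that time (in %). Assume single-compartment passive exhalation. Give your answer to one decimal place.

τ = R × C = 11.0 × 46 mL/cmH2O = 11.0 × 0.046 L/cmH2O = 0.506 s.
Passive exhalation: V(t)/V₀ = e^(−t/τ) = e^(−0.72/0.506) = 0.241.
Fraction remaining = 0.241 → 24.1%.

24.1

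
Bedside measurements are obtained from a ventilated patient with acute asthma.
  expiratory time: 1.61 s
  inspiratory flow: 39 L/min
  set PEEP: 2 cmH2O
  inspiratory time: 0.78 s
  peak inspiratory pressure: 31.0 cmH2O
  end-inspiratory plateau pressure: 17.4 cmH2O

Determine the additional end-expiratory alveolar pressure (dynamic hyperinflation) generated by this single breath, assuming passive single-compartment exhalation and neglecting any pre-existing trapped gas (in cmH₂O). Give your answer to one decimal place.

Flow: 39 L/min ÷ 60 = 0.65 L/s.
Vt = flow × Ti = 0.65 L/s × 0.78 s × 1000 mL/L = 507.0 mL.
R = (PIP − Pplat)/V̇ = (31.0 − 17.4) / 0.65 = 13.6/0.65 = 20.923 cmH2O·s/L.
C = Vt/(Pplat − PEEP) = 507.0 / (17.4 − 2) = 507.0/15.4 = 32.922 mL/cmH2O.
τ = R × C = 20.923 × 0.03292 L/cmH2O = 0.6888 s.
Fraction remaining = e^(−Te/τ) = e^(−1.61/0.6888) = 0.09658; trapped volume = 507.0 × 0.09658 = 48.966 mL.
Additional alveolar pressure from trapping ≈ V_trapped / C = 48.966 / 32.922 = 1.487 cmH2O.

1.5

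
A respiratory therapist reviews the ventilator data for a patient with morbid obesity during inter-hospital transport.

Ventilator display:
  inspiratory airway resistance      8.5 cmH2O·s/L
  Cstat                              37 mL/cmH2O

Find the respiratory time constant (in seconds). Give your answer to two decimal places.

0.31

τ = R × C = 8.5 × 37 mL/cmH2O = 8.5 × 0.037 L/cmH2O = 0.3145 s.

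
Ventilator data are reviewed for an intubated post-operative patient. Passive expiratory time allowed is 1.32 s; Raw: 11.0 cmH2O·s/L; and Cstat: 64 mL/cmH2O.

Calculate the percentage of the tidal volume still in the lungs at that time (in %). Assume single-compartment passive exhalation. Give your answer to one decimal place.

τ = R × C = 11.0 × 64 mL/cmH2O = 11.0 × 0.064 L/cmH2O = 0.704 s.
Passive exhalation: V(t)/V₀ = e^(−t/τ) = e^(−1.32/0.704) = 0.1534.
Fraction remaining = 0.1534 → 15.34%.

15.3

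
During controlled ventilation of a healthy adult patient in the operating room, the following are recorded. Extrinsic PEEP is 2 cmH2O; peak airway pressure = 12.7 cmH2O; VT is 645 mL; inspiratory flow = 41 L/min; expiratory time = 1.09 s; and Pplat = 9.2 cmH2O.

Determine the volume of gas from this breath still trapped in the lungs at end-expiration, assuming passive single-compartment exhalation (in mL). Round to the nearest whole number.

Flow: 41 L/min ÷ 60 = 0.6833 L/s.
R = (PIP − Pplat)/V̇ = (12.7 − 9.2) / 0.6833 = 3.5/0.6833 = 5.122 cmH2O·s/L.
C = Vt/(Pplat − PEEP) = 645.0 / (9.2 − 2) = 645.0/7.2 = 89.583 mL/cmH2O.
τ = R × C = 5.122 × 0.08958 L/cmH2O = 0.4588 s.
Fraction remaining = e^(−Te/τ) = e^(−1.09/0.4588) = 0.09294.
Trapped volume = 645.0 × 0.09294 = 59.946 mL.

60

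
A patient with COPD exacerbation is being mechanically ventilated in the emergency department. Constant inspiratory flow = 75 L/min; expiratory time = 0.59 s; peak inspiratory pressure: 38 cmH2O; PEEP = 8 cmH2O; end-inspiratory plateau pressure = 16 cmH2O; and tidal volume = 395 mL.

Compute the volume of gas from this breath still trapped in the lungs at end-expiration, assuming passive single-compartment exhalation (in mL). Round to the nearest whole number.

200

Flow: 75 L/min ÷ 60 = 1.25 L/s.
R = (PIP − Pplat)/V̇ = (38 − 16) / 1.25 = 22.0/1.25 = 17.6 cmH2O·s/L.
C = Vt/(Pplat − PEEP) = 395.0 / (16 − 8) = 395.0/8.0 = 49.375 mL/cmH2O.
τ = R × C = 17.6 × 0.04938 L/cmH2O = 0.8691 s.
Fraction remaining = e^(−Te/τ) = e^(−0.59/0.8691) = 0.5072.
Trapped volume = 395.0 × 0.5072 = 200.34 mL.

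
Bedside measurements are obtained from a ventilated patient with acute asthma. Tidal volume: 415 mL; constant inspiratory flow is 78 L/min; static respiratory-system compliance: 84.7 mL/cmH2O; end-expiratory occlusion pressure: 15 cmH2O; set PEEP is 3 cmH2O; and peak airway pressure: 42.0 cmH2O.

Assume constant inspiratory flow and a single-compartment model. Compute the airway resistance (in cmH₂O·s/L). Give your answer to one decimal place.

17.0

Flow: 78 L/min ÷ 60 = 1.3 L/s.
Total PEEP = 15 cmH2O (set 3 + intrinsic 12); this is the baseline alveolar pressure.
Equation of motion (constant flow): PIP = Vt/C + R·V̇ + PEEP.
R·V̇ = PIP − Vt/C − PEEP = 42.0 − 415/84.7 − 15 = 42.0 − 4.9 − 15 = 22.1 cmH2O.
R = 22.1 / 1.3 = 17.0 cmH2O·s/L.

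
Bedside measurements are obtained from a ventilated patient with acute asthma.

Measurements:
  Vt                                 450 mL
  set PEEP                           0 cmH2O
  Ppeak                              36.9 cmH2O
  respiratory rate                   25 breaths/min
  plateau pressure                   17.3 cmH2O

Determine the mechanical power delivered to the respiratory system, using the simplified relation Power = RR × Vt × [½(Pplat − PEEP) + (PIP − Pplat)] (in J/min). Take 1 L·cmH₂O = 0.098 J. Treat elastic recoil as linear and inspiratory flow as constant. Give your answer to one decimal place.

31.1

Per-breath work = Vt × [½(Pplat−PEEP) + (PIP−Pplat)] = 0.450 × [0.5×17.3 + 19.6] = 0.450 × 28.25 = 12.713 L·cmH2O.
Power = 25 × 12.713 = 317.83 L·cmH2O/min.
× 0.098 J/(L·cmH2O) → 31.147 J/min.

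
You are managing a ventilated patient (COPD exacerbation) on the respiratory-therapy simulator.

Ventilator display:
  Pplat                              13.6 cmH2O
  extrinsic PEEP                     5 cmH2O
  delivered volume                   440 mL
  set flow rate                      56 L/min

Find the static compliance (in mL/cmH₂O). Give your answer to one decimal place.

51.2

Cstat = Vt / (Pplat − PEEP) = 440 / (13.6 − 5) = 440 / 8.6 = 51.163 mL/cmH2O.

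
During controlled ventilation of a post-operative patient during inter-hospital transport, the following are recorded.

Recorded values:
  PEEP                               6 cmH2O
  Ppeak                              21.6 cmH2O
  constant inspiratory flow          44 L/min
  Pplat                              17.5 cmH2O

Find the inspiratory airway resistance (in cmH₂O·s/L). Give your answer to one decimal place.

5.6

Flow: 44 L/min ÷ 60 = 0.7333 L/s.
Raw = (PIP − Pplat) / flow = (21.6 − 17.5) / 0.7333 = 4.1 / 0.7333 = 5.591 cmH2O·s/L.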